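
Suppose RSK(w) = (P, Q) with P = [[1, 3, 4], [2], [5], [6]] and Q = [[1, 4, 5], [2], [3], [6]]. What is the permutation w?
Reverse the RSK construction: for i from n down to 1, find the cell of Q containing i, remove the entry at that cell from P, and reverse-bump it up through P; the value ejected from row 1 is w(i).

Step i=6: Q has 6 at row 4, column 1; remove 6 from row 4 of P and reverse-bump: 6 enters row 3 and ejects 5; 5 enters row 2 and ejects 2; 2 enters row 1 and ejects 1. So w(6) = 1. P is now [[2, 3, 4], [5], [6]].
Step i=5: Q has 5 at row 1, column 3; remove that cell from P, ejecting 4. So w(5) = 4. P is now [[2, 3], [5], [6]].
Step i=4: Q has 4 at row 1, column 2; remove that cell from P, ejecting 3. So w(4) = 3. P is now [[2], [5], [6]].
Step i=3: Q has 3 at row 3, column 1; remove 6 from row 3 of P and reverse-bump: 6 enters row 2 and ejects 5; 5 enters row 1 and ejects 2. So w(3) = 2. P is now [[5], [6]].
Step i=2: Q has 2 at row 2, column 1; remove 6 from row 2 of P and reverse-bump: 6 enters row 1 and ejects 5. So w(2) = 5. P is now [[6]].
Step i=1: Q has 1 at row 1, column 1; remove that cell from P, ejecting 6. So w(1) = 6. P is now [].

So w = 6 5 2 3 4 1.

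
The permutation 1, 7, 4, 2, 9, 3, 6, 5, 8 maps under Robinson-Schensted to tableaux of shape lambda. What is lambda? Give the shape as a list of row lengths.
Row-insert each entry into an empty tableau.

After inserting 1: P = [[1]].
After inserting 7: P = [[1, 7]].
After inserting 4: P = [[1, 4], [7]].
After inserting 2: P = [[1, 2], [4], [7]].
After inserting 9: P = [[1, 2, 9], [4], [7]].
After inserting 3: P = [[1, 2, 3], [4, 9], [7]].
After inserting 6: P = [[1, 2, 3, 6], [4, 9], [7]].
After inserting 5: P = [[1, 2, 3, 5], [4, 6], [7, 9]].
After inserting 8: P = [[1, 2, 3, 5, 8], [4, 6], [7, 9]].

The final insertion tableau P = [[1, 2, 3, 5, 8], [4, 6], [7, 9]] has shape [5, 2, 2].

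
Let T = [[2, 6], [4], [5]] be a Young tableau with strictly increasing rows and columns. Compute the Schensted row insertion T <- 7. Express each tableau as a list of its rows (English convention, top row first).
[[2, 6, 7], [4], [5]]

7 is larger than every entry of row 1, so it is appended to row 1. The new tableau is [[2, 6, 7], [4], [5]].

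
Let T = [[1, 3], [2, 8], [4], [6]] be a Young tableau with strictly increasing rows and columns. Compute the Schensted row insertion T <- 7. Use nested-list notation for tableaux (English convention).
7 is larger than every entry of row 1, so it is appended to row 1. The new tableau is [[1, 3, 7], [2, 8], [4], [6]].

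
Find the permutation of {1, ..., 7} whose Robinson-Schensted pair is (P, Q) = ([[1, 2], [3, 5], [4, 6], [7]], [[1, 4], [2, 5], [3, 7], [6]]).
7 4 3 6 5 1 2

Reverse RSK: for i = n, n-1, ..., 1, locate i in Q, remove the corresponding corner cell from P, and reverse-bump its entry up through P; the value ejected from row 1 is w(i).

So w = 7 4 3 6 5 1 2.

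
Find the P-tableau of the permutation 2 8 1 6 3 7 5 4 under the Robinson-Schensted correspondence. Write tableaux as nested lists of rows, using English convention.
P = [[1, 3, 4], [2, 5, 7], [6], [8]]

Insert 2: appended to row 1. P = [[2]].
Insert 8: appended to row 1. P = [[2, 8]].
Insert 1: 1 bumps 2 from row 1; 2 starts row 2. P = [[1, 8], [2]].
Insert 6: 6 bumps 8 from row 1; 8 appends to row 2. P = [[1, 6], [2, 8]].
Insert 3: 3 bumps 6 from row 1; 6 bumps 8 from row 2; 8 starts row 3. P = [[1, 3], [2, 6], [8]].
Insert 7: appended to row 1. P = [[1, 3, 7], [2, 6], [8]].
Insert 5: 5 bumps 7 from row 1; 7 appends to row 2. P = [[1, 3, 5], [2, 6, 7], [8]].
Insert 4: 4 bumps 5 from row 1; 5 bumps 6 from row 2; 6 bumps 8 from row 3; 8 starts row 4. P = [[1, 3, 4], [2, 5, 7], [6], [8]].

So P = [[1, 3, 4], [2, 5, 7], [6], [8]].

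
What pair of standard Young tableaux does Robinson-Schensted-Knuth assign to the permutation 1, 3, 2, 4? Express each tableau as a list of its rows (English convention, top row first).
P = [[1, 2, 4], [3]], Q = [[1, 2, 4], [3]]

Insert each entry of the permutation into P by Schensted row insertion, recording in Q the position of each new cell.

After inserting 1: P = [[1]].
After inserting 3: P = [[1, 3]].
After inserting 2: P = [[1, 2], [3]].
After inserting 4: P = [[1, 2, 4], [3]].

So P = [[1, 2, 4], [3]], Q = [[1, 2, 4], [3]].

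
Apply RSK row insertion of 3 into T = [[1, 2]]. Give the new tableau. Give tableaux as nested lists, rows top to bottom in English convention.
[[1, 2, 3]]

3 is larger than every entry of row 1, so it is appended to row 1. The new tableau is [[1, 2, 3]].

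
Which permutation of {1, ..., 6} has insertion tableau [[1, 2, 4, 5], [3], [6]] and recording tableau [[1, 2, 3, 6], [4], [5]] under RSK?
1 3 6 4 2 5

Reverse the RSK construction: for i from n down to 1, find the cell of Q containing i, remove the entry at that cell from P, and reverse-bump it up through P; the value ejected from row 1 is w(i).

Step i=6: Q has 6 at row 1, column 4; remove that cell from P, ejecting 5. So w(6) = 5. P is now [[1, 2, 4], [3], [6]].
Step i=5: Q has 5 at row 3, column 1; remove 6 from row 3 of P and reverse-bump: 6 enters row 2 and ejects 3; 3 enters row 1 and ejects 2. So w(5) = 2. P is now [[1, 3, 4], [6]].
Step i=4: Q has 4 at row 2, column 1; remove 6 from row 2 of P and reverse-bump: 6 enters row 1 and ejects 4. So w(4) = 4. P is now [[1, 3, 6]].
Step i=3: Q has 3 at row 1, column 3; remove that cell from P, ejecting 6. So w(3) = 6. P is now [[1, 3]].
Step i=2: Q has 2 at row 1, column 2; remove that cell from P, ejecting 3. So w(2) = 3. P is now [[1]].
Step i=1: Q has 1 at row 1, column 1; remove that cell from P, ejecting 1. So w(1) = 1. P is now [].

So w = 1 3 6 4 2 5.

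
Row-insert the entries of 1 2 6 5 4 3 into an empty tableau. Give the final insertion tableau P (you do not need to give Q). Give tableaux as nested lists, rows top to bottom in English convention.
P = [[1, 2, 3], [4], [5], [6]]

After inserting 1: P = [[1]].
After inserting 2: P = [[1, 2]].
After inserting 6: P = [[1, 2, 6]].
After inserting 5: P = [[1, 2, 5], [6]].
After inserting 4: P = [[1, 2, 4], [5], [6]].
After inserting 3: P = [[1, 2, 3], [4], [5], [6]].

So P = [[1, 2, 3], [4], [5], [6]].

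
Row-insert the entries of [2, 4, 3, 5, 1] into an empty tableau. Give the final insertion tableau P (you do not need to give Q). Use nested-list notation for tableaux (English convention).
P = [[1, 3, 5], [2], [4]]

Insert 2: appended to row 1. P = [[2]].
Insert 4: appended to row 1. P = [[2, 4]].
Insert 3: 3 bumps 4 from row 1; 4 starts row 2. P = [[2, 3], [4]].
Insert 5: appended to row 1. P = [[2, 3, 5], [4]].
Insert 1: 1 bumps 2 from row 1; 2 bumps 4 from row 2; 4 starts row 3. P = [[1, 3, 5], [2], [4]].

So P = [[1, 3, 5], [2], [4]].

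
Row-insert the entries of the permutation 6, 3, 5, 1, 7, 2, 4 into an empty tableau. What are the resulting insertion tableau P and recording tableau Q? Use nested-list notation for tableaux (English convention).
Insert each entry of the permutation into P by Schensted row insertion, recording in Q the position of each new cell.

After inserting 6: P = [[6]].
After inserting 3: P = [[3], [6]].
After inserting 5: P = [[3, 5], [6]].
After inserting 1: P = [[1, 5], [3], [6]].
After inserting 7: P = [[1, 5, 7], [3], [6]].
After inserting 2: P = [[1, 2, 7], [3, 5], [6]].
After inserting 4: P = [[1, 2, 4], [3, 5, 7], [6]].

So P = [[1, 2, 4], [3, 5, 7], [6]], Q = [[1, 3, 5], [2, 6, 7], [4]].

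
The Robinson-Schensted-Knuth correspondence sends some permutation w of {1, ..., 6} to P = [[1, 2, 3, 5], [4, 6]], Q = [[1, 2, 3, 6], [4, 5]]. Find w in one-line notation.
Reverse the RSK construction: for i from n down to 1, find the cell of Q containing i, remove the entry at that cell from P, and reverse-bump it up through P; the value ejected from row 1 is w(i).

Step i=6: Q has 6 at row 1, column 4; remove that cell from P, ejecting 5. So w(6) = 5. P is now [[1, 2, 3], [4, 6]].
Step i=5: Q has 5 at row 2, column 2; remove 6 from row 2 of P and reverse-bump: 6 enters row 1 and ejects 3. So w(5) = 3. P is now [[1, 2, 6], [4]].
Step i=4: Q has 4 at row 2, column 1; remove 4 from row 2 of P and reverse-bump: 4 enters row 1 and ejects 2. So w(4) = 2. P is now [[1, 4, 6]].
Step i=3: Q has 3 at row 1, column 3; remove that cell from P, ejecting 6. So w(3) = 6. P is now [[1, 4]].
Step i=2: Q has 2 at row 1, column 2; remove that cell from P, ejecting 4. So w(2) = 4. P is now [[1]].
Step i=1: Q has 1 at row 1, column 1; remove that cell from P, ejecting 1. So w(1) = 1. P is now [].

So w = 1 4 6 2 3 5.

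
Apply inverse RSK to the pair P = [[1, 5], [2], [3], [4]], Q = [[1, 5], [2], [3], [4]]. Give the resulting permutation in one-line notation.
4 3 2 1 5

Reverse RSK: for i = n, n-1, ..., 1, locate i in Q, remove the corresponding corner cell from P, and reverse-bump its entry up through P; the value ejected from row 1 is w(i).

So w = 4 3 2 1 5.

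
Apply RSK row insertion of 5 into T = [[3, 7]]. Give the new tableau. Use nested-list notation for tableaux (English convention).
[[3, 5], [7]]

In row 1, 5 replaces 7 (the leftmost entry greater than 5); 7 is bumped to row 2. 7 starts a new row 2. The new tableau is [[3, 5], [7]].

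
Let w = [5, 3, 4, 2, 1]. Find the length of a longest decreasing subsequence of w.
4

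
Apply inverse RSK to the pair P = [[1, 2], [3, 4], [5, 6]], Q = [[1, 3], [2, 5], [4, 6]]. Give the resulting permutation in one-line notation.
Reverse RSK: for i = n, n-1, ..., 1, locate i in Q, remove the corresponding corner cell from P, and reverse-bump its entry up through P; the value ejected from row 1 is w(i).

So w = 5 3 6 1 4 2.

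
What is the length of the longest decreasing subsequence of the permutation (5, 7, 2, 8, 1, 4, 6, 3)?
3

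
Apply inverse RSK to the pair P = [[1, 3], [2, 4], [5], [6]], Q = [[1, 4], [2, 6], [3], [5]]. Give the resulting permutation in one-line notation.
Reverse the RSK construction: for i from n down to 1, find the cell of Q containing i, remove the entry at that cell from P, and reverse-bump it up through P; the value ejected from row 1 is w(i).

Step i=6: Q has 6 at row 2, column 2; remove 4 from row 2 of P and reverse-bump: 4 enters row 1 and ejects 3. So w(6) = 3. P is now [[1, 4], [2], [5], [6]].
Step i=5: Q has 5 at row 4, column 1; remove 6 from row 4 of P and reverse-bump: 6 enters row 3 and ejects 5; 5 enters row 2 and ejects 2; 2 enters row 1 and ejects 1. So w(5) = 1. P is now [[2, 4], [5], [6]].
Step i=4: Q has 4 at row 1, column 2; remove that cell from P, ejecting 4. So w(4) = 4. P is now [[2], [5], [6]].
Step i=3: Q has 3 at row 3, column 1; remove 6 from row 3 of P and reverse-bump: 6 enters row 2 and ejects 5; 5 enters row 1 and ejects 2. So w(3) = 2. P is now [[5], [6]].
Step i=2: Q has 2 at row 2, column 1; remove 6 from row 2 of P and reverse-bump: 6 enters row 1 and ejects 5. So w(2) = 5. P is now [[6]].
Step i=1: Q has 1 at row 1, column 1; remove that cell from P, ejecting 6. So w(1) = 6. P is now [].

So w = 6 5 2 4 1 3.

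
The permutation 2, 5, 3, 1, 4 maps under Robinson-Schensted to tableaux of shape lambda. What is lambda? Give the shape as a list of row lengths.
Row-insert each entry into an empty tableau.

After inserting 2: P = [[2]].
After inserting 5: P = [[2, 5]].
After inserting 3: P = [[2, 3], [5]].
After inserting 1: P = [[1, 3], [2], [5]].
After inserting 4: P = [[1, 3, 4], [2], [5]].

The final insertion tableau P = [[1, 3, 4], [2], [5]] has shape [3, 1, 1].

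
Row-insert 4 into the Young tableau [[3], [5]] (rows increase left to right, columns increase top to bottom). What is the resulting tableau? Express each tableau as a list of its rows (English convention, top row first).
4 is larger than every entry of row 1, so it is appended to row 1. The new tableau is [[3, 4], [5]].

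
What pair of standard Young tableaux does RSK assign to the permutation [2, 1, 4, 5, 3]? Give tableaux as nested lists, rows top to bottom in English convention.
P = [[1, 3, 5], [2, 4]], Q = [[1, 3, 4], [2, 5]]

Insert each entry of the permutation into P by Schensted row insertion, recording in Q the position of each new cell.

Insert 2: appended to row 1. P = [[2]].
Insert 1: 1 bumps 2 from row 1; 2 starts row 2. P = [[1], [2]].
Insert 4: appended to row 1. P = [[1, 4], [2]].
Insert 5: appended to row 1. P = [[1, 4, 5], [2]].
Insert 3: 3 bumps 4 from row 1; 4 appends to row 2. P = [[1, 3, 5], [2, 4]].

So P = [[1, 3, 5], [2, 4]], Q = [[1, 3, 4], [2, 5]].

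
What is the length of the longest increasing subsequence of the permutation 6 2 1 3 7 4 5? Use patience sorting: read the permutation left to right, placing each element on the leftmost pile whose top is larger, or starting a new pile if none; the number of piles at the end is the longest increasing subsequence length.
6: new pile. tops = [6]
2: onto pile 1 (replacing 6). tops = [2]
1: onto pile 1 (replacing 2). tops = [1]
3: new pile. tops = [1, 3]
7: new pile. tops = [1, 3, 7]
4: onto pile 3 (replacing 7). tops = [1, 3, 4]
5: new pile. tops = [1, 3, 4, 5]

4 piles, so the longest increasing subsequence has length 4.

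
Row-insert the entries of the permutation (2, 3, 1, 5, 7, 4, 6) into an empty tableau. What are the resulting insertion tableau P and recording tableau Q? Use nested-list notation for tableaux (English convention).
Insert each entry of the permutation into P by Schensted row insertion, recording in Q the position of each new cell.

Insert 2: appended to row 1. P = [[2]].
Insert 3: appended to row 1. P = [[2, 3]].
Insert 1: 1 bumps 2 from row 1; 2 starts row 2. P = [[1, 3], [2]].
Insert 5: appended to row 1. P = [[1, 3, 5], [2]].
Insert 7: appended to row 1. P = [[1, 3, 5, 7], [2]].
Insert 4: 4 bumps 5 from row 1; 5 appends to row 2. P = [[1, 3, 4, 7], [2, 5]].
Insert 6: 6 bumps 7 from row 1; 7 appends to row 2. P = [[1, 3, 4, 6], [2, 5, 7]].

So P = [[1, 3, 4, 6], [2, 5, 7]], Q = [[1, 2, 4, 5], [3, 6, 7]].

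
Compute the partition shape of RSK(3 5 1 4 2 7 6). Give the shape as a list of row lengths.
[3, 3, 1]

Row-insert each entry into an empty tableau.

After inserting 3: P = [[3]].
After inserting 5: P = [[3, 5]].
After inserting 1: P = [[1, 5], [3]].
After inserting 4: P = [[1, 4], [3, 5]].
After inserting 2: P = [[1, 2], [3, 4], [5]].
After inserting 7: P = [[1, 2, 7], [3, 4], [5]].
After inserting 6: P = [[1, 2, 6], [3, 4, 7], [5]].

The final insertion tableau P = [[1, 2, 6], [3, 4, 7], [5]] has shape [3, 3, 1].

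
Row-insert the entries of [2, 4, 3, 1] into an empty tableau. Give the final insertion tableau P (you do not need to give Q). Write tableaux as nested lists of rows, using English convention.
Insert 2: appended to row 1. P = [[2]].
Insert 4: appended to row 1. P = [[2, 4]].
Insert 3: 3 bumps 4 from row 1; 4 starts row 2. P = [[2, 3], [4]].
Insert 1: 1 bumps 2 from row 1; 2 bumps 4 from row 2; 4 starts row 3. P = [[1, 3], [2], [4]].

So P = [[1, 3], [2], [4]].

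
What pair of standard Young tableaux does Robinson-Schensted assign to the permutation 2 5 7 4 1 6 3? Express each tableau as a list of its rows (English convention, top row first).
Insert each entry of the permutation into P by Schensted row insertion, recording in Q the position of each new cell.

Insert 2: appended to row 1. P = [[2]], Q = [[1]].
Insert 5: appended to row 1. P = [[2, 5]], Q = [[1, 2]].
Insert 7: appended to row 1. P = [[2, 5, 7]], Q = [[1, 2, 3]].
Insert 4: 4 bumps 5 from row 1; 5 starts row 2. P = [[2, 4, 7], [5]], Q = [[1, 2, 3], [4]].
Insert 1: 1 bumps 2 from row 1; 2 bumps 5 from row 2; 5 starts row 3. P = [[1, 4, 7], [2], [5]], Q = [[1, 2, 3], [4], [5]].
Insert 6: 6 bumps 7 from row 1; 7 appends to row 2. P = [[1, 4, 6], [2, 7], [5]], Q = [[1, 2, 3], [4, 6], [5]].
Insert 3: 3 bumps 4 from row 1; 4 bumps 7 from row 2; 7 appends to row 3. P = [[1, 3, 6], [2, 4], [5, 7]], Q = [[1, 2, 3], [4, 6], [5, 7]].

So P = [[1, 3, 6], [2, 4], [5, 7]], Q = [[1, 2, 3], [4, 6], [5, 7]].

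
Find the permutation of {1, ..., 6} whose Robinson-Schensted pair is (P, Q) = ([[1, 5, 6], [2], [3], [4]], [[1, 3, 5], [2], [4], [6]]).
Reverse RSK: for i = n, n-1, ..., 1, locate i in Q, remove the corresponding corner cell from P, and reverse-bump its entry up through P; the value ejected from row 1 is w(i).

So w = 4 3 5 2 6 1.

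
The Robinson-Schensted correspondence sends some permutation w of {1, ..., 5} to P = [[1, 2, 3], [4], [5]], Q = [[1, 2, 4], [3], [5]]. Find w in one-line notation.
1 5 2 4 3

Reverse the RSK construction: for i from n down to 1, find the cell of Q containing i, remove the entry at that cell from P, and reverse-bump it up through P; the value ejected from row 1 is w(i).

Step i=5: Q has 5 at row 3, column 1; remove 5 from row 3 of P and reverse-bump: 5 enters row 2 and ejects 4; 4 enters row 1 and ejects 3. So w(5) = 3. P is now [[1, 2, 4], [5]].
Step i=4: Q has 4 at row 1, column 3; remove that cell from P, ejecting 4. So w(4) = 4. P is now [[1, 2], [5]].
Step i=3: Q has 3 at row 2, column 1; remove 5 from row 2 of P and reverse-bump: 5 enters row 1 and ejects 2. So w(3) = 2. P is now [[1, 5]].
Step i=2: Q has 2 at row 1, column 2; remove that cell from P, ejecting 5. So w(2) = 5. P is now [[1]].
Step i=1: Q has 1 at row 1, column 1; remove that cell from P, ejecting 1. So w(1) = 1. P is now [].

So w = 1 5 2 4 3.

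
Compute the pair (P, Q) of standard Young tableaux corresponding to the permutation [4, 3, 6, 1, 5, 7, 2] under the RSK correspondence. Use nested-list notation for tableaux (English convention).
Insert each entry of the permutation into P by Schensted row insertion, recording in Q the position of each new cell.

Insert 4: appended to row 1. P = [[4]], Q = [[1]].
Insert 3: 3 bumps 4 from row 1; 4 starts row 2. P = [[3], [4]], Q = [[1], [2]].
Insert 6: appended to row 1. P = [[3, 6], [4]], Q = [[1, 3], [2]].
Insert 1: 1 bumps 3 from row 1; 3 bumps 4 from row 2; 4 starts row 3. P = [[1, 6], [3], [4]], Q = [[1, 3], [2], [4]].
Insert 5: 5 bumps 6 from row 1; 6 appends to row 2. P = [[1, 5], [3, 6], [4]], Q = [[1, 3], [2, 5], [4]].
Insert 7: appended to row 1. P = [[1, 5, 7], [3, 6], [4]], Q = [[1, 3, 6], [2, 5], [4]].
Insert 2: 2 bumps 5 from row 1; 5 bumps 6 from row 2; 6 appends to row 3. P = [[1, 2, 7], [3, 5], [4, 6]], Q = [[1, 3, 6], [2, 5], [4, 7]].

So P = [[1, 2, 7], [3, 5], [4, 6]], Q = [[1, 3, 6], [2, 5], [4, 7]].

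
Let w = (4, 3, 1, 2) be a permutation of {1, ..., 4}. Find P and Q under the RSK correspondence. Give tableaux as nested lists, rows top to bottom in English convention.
Insert each entry of the permutation into P by Schensted row insertion, recording in Q the position of each new cell.

Insert 4: appended to row 1. P = [[4]].
Insert 3: 3 bumps 4 from row 1; 4 starts row 2. P = [[3], [4]].
Insert 1: 1 bumps 3 from row 1; 3 bumps 4 from row 2; 4 starts row 3. P = [[1], [3], [4]].
Insert 2: appended to row 1. P = [[1, 2], [3], [4]].

So P = [[1, 2], [3], [4]], Q = [[1, 4], [2], [3]].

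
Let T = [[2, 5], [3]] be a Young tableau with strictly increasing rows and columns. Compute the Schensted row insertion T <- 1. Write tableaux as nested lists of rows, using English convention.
In row 1, 1 replaces 2 (the leftmost entry greater than 1); 2 is bumped to row 2. In row 2, 2 replaces 3 (the leftmost entry greater than 2); 3 is bumped to row 3. 3 starts a new row 3. The new tableau is [[1, 5], [2], [3]].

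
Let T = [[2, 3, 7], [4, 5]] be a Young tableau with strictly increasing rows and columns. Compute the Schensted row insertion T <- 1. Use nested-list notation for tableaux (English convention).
[[1, 3, 7], [2, 5], [4]]

In row 1, 1 replaces 2 (the leftmost entry greater than 1); 2 is bumped to row 2. In row 2, 2 replaces 4 (the leftmost entry greater than 2); 4 is bumped to row 3. 4 starts a new row 3. The new tableau is [[1, 3, 7], [2, 5], [4]].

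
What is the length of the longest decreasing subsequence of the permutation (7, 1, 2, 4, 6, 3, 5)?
3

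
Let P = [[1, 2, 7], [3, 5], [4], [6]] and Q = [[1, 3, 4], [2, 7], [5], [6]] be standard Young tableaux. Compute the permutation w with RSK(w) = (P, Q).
Reverse the RSK construction: for i from n down to 1, find the cell of Q containing i, remove the entry at that cell from P, and reverse-bump it up through P; the value ejected from row 1 is w(i).

Step i=7: Q has 7 at row 2, column 2; remove 5 from row 2 of P and reverse-bump: 5 enters row 1 and ejects 2. So w(7) = 2. P is now [[1, 5, 7], [3], [4], [6]].
Step i=6: Q has 6 at row 4, column 1; remove 6 from row 4 of P and reverse-bump: 6 enters row 3 and ejects 4; 4 enters row 2 and ejects 3; 3 enters row 1 and ejects 1. So w(6) = 1. P is now [[3, 5, 7], [4], [6]].
Step i=5: Q has 5 at row 3, column 1; remove 6 from row 3 of P and reverse-bump: 6 enters row 2 and ejects 4; 4 enters row 1 and ejects 3. So w(5) = 3. P is now [[4, 5, 7], [6]].
Step i=4: Q has 4 at row 1, column 3; remove that cell from P, ejecting 7. So w(4) = 7. P is now [[4, 5], [6]].
Step i=3: Q has 3 at row 1, column 2; remove that cell from P, ejecting 5. So w(3) = 5. P is now [[4], [6]].
Step i=2: Q has 2 at row 2, column 1; remove 6 from row 2 of P and reverse-bump: 6 enters row 1 and ejects 4. So w(2) = 4. P is now [[6]].
Step i=1: Q has 1 at row 1, column 1; remove that cell from P, ejecting 6. So w(1) = 6. P is now [].

So w = 6 4 5 7 3 1 2.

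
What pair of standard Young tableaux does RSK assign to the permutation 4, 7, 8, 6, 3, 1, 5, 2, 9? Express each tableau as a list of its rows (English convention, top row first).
P = [[1, 2, 8, 9], [3, 5], [4, 6], [7]], Q = [[1, 2, 3, 9], [4, 7], [5, 8], [6]]

Insert each entry of the permutation into P by Schensted row insertion, recording in Q the position of each new cell.

Insert 4: appended to row 1. P = [[4]].
Insert 7: appended to row 1. P = [[4, 7]].
Insert 8: appended to row 1. P = [[4, 7, 8]].
Insert 6: 6 bumps 7 from row 1; 7 starts row 2. P = [[4, 6, 8], [7]].
Insert 3: 3 bumps 4 from row 1; 4 bumps 7 from row 2; 7 starts row 3. P = [[3, 6, 8], [4], [7]].
Insert 1: 1 bumps 3 from row 1; 3 bumps 4 from row 2; 4 bumps 7 from row 3; 7 starts row 4. P = [[1, 6, 8], [3], [4], [7]].
Insert 5: 5 bumps 6 from row 1; 6 appends to row 2. P = [[1, 5, 8], [3, 6], [4], [7]].
Insert 2: 2 bumps 5 from row 1; 5 bumps 6 from row 2; 6 appends to row 3. P = [[1, 2, 8], [3, 5], [4, 6], [7]].
Insert 9: appended to row 1. P = [[1, 2, 8, 9], [3, 5], [4, 6], [7]].

So P = [[1, 2, 8, 9], [3, 5], [4, 6], [7]], Q = [[1, 2, 3, 9], [4, 7], [5, 8], [6]].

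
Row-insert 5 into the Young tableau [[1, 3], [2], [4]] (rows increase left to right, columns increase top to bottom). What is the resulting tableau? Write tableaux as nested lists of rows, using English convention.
[[1, 3, 5], [2], [4]]

5 is larger than every entry of row 1, so it is appended to row 1. The new tableau is [[1, 3, 5], [2], [4]].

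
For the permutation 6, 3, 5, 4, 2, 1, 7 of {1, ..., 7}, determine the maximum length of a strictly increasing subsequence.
3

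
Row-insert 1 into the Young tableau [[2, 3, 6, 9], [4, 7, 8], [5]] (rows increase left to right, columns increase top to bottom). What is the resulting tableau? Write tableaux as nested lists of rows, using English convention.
[[1, 3, 6, 9], [2, 7, 8], [4], [5]]

In row 1, 1 replaces 2 (the leftmost entry greater than 1); 2 is bumped to row 2. In row 2, 2 replaces 4 (the leftmost entry greater than 2); 4 is bumped to row 3. In row 3, 4 replaces 5 (the leftmost entry greater than 4); 5 is bumped to row 4. 5 starts a new row 4. The new tableau is [[1, 3, 6, 9], [2, 7, 8], [4], [5]].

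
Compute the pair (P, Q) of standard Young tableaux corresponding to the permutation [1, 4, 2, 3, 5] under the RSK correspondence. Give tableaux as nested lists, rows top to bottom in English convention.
P = [[1, 2, 3, 5], [4]], Q = [[1, 2, 4, 5], [3]]

Insert each entry of the permutation into P by Schensted row insertion, recording in Q the position of each new cell.

Insert 1: appended to row 1. P = [[1]], Q = [[1]].
Insert 4: appended to row 1. P = [[1, 4]], Q = [[1, 2]].
Insert 2: 2 bumps 4 from row 1; 4 starts row 2. P = [[1, 2], [4]], Q = [[1, 2], [3]].
Insert 3: appended to row 1. P = [[1, 2, 3], [4]], Q = [[1, 2, 4], [3]].
Insert 5: appended to row 1. P = [[1, 2, 3, 5], [4]], Q = [[1, 2, 4, 5], [3]].

So P = [[1, 2, 3, 5], [4]], Q = [[1, 2, 4, 5], [3]].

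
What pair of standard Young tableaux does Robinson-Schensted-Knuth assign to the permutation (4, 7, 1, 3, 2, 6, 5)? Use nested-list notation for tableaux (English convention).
P = [[1, 2, 5], [3, 6], [4, 7]], Q = [[1, 2, 6], [3, 4], [5, 7]]

Insert each entry of the permutation into P by Schensted row insertion, recording in Q the position of each new cell.

Insert 4: appended to row 1. P = [[4]].
Insert 7: appended to row 1. P = [[4, 7]].
Insert 1: 1 bumps 4 from row 1; 4 starts row 2. P = [[1, 7], [4]].
Insert 3: 3 bumps 7 from row 1; 7 appends to row 2. P = [[1, 3], [4, 7]].
Insert 2: 2 bumps 3 from row 1; 3 bumps 4 from row 2; 4 starts row 3. P = [[1, 2], [3, 7], [4]].
Insert 6: appended to row 1. P = [[1, 2, 6], [3, 7], [4]].
Insert 5: 5 bumps 6 from row 1; 6 bumps 7 from row 2; 7 appends to row 3. P = [[1, 2, 5], [3, 6], [4, 7]].

So P = [[1, 2, 5], [3, 6], [4, 7]], Q = [[1, 2, 6], [3, 4], [5, 7]].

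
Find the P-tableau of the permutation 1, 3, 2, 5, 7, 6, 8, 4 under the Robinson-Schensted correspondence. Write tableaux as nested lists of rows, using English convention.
Insert 1: appended to row 1. P = [[1]].
Insert 3: appended to row 1. P = [[1, 3]].
Insert 2: 2 bumps 3 from row 1; 3 starts row 2. P = [[1, 2], [3]].
Insert 5: appended to row 1. P = [[1, 2, 5], [3]].
Insert 7: appended to row 1. P = [[1, 2, 5, 7], [3]].
Insert 6: 6 bumps 7 from row 1; 7 appends to row 2. P = [[1, 2, 5, 6], [3, 7]].
Insert 8: appended to row 1. P = [[1, 2, 5, 6, 8], [3, 7]].
Insert 4: 4 bumps 5 from row 1; 5 bumps 7 from row 2; 7 starts row 3. P = [[1, 2, 4, 6, 8], [3, 5], [7]].

So P = [[1, 2, 4, 6, 8], [3, 5], [7]].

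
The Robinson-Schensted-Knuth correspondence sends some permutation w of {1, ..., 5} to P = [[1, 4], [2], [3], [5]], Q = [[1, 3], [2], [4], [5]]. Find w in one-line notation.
Reverse the RSK construction: for i from n down to 1, find the cell of Q containing i, remove the entry at that cell from P, and reverse-bump it up through P; the value ejected from row 1 is w(i).

Step i=5: Q has 5 at row 4, column 1; remove 5 from row 4 of P and reverse-bump: 5 enters row 3 and ejects 3; 3 enters row 2 and ejects 2; 2 enters row 1 and ejects 1. So w(5) = 1. P is now [[2, 4], [3], [5]].
Step i=4: Q has 4 at row 3, column 1; remove 5 from row 3 of P and reverse-bump: 5 enters row 2 and ejects 3; 3 enters row 1 and ejects 2. So w(4) = 2. P is now [[3, 4], [5]].
Step i=3: Q has 3 at row 1, column 2; remove that cell from P, ejecting 4. So w(3) = 4. P is now [[3], [5]].
Step i=2: Q has 2 at row 2, column 1; remove 5 from row 2 of P and reverse-bump: 5 enters row 1 and ejects 3. So w(2) = 3. P is now [[5]].
Step i=1: Q has 1 at row 1, column 1; remove that cell from P, ejecting 5. So w(1) = 5. P is now [].

So w = 5 3 4 2 1.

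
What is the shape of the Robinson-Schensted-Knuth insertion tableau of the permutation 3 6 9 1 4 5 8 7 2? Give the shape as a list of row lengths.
Row-insert each entry into an empty tableau.

After inserting 3: P = [[3]].
After inserting 6: P = [[3, 6]].
After inserting 9: P = [[3, 6, 9]].
After inserting 1: P = [[1, 6, 9], [3]].
After inserting 4: P = [[1, 4, 9], [3, 6]].
After inserting 5: P = [[1, 4, 5], [3, 6, 9]].
After inserting 8: P = [[1, 4, 5, 8], [3, 6, 9]].
After inserting 7: P = [[1, 4, 5, 7], [3, 6, 8], [9]].
After inserting 2: P = [[1, 2, 5, 7], [3, 4, 8], [6], [9]].

The final insertion tableau P = [[1, 2, 5, 7], [3, 4, 8], [6], [9]] has shape [4, 3, 1, 1].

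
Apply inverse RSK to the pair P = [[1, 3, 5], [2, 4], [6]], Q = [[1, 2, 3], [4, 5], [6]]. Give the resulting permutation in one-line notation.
2 4 6 1 5 3

Reverse RSK: for i = n, n-1, ..., 1, locate i in Q, remove the corresponding corner cell from P, and reverse-bump its entry up through P; the value ejected from row 1 is w(i).

So w = 2 4 6 1 5 3.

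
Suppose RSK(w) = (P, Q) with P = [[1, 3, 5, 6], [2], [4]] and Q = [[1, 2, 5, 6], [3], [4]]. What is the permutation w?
2 4 3 1 5 6

Reverse the RSK construction: for i from n down to 1, find the cell of Q containing i, remove the entry at that cell from P, and reverse-bump it up through P; the value ejected from row 1 is w(i).

Step i=6: Q has 6 at row 1, column 4; remove that cell from P, ejecting 6. So w(6) = 6. P is now [[1, 3, 5], [2], [4]].
Step i=5: Q has 5 at row 1, column 3; remove that cell from P, ejecting 5. So w(5) = 5. P is now [[1, 3], [2], [4]].
Step i=4: Q has 4 at row 3, column 1; remove 4 from row 3 of P and reverse-bump: 4 enters row 2 and ejects 2; 2 enters row 1 and ejects 1. So w(4) = 1. P is now [[2, 3], [4]].
Step i=3: Q has 3 at row 2, column 1; remove 4 from row 2 of P and reverse-bump: 4 enters row 1 and ejects 3. So w(3) = 3. P is now [[2, 4]].
Step i=2: Q has 2 at row 1, column 2; remove that cell from P, ejecting 4. So w(2) = 4. P is now [[2]].
Step i=1: Q has 1 at row 1, column 1; remove that cell from P, ejecting 2. So w(1) = 2. P is now [].

So w = 2 4 3 1 5 6.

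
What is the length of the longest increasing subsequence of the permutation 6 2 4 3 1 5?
3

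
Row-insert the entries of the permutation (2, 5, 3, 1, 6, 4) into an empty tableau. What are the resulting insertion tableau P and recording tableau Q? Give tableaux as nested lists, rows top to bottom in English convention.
P = [[1, 3, 4], [2, 6], [5]], Q = [[1, 2, 5], [3, 6], [4]]

Insert each entry of the permutation into P by Schensted row insertion, recording in Q the position of each new cell.

Insert 2: appended to row 1. P = [[2]], Q = [[1]].
Insert 5: appended to row 1. P = [[2, 5]], Q = [[1, 2]].
Insert 3: 3 bumps 5 from row 1; 5 starts row 2. P = [[2, 3], [5]], Q = [[1, 2], [3]].
Insert 1: 1 bumps 2 from row 1; 2 bumps 5 from row 2; 5 starts row 3. P = [[1, 3], [2], [5]], Q = [[1, 2], [3], [4]].
Insert 6: appended to row 1. P = [[1, 3, 6], [2], [5]], Q = [[1, 2, 5], [3], [4]].
Insert 4: 4 bumps 6 from row 1; 6 appends to row 2. P = [[1, 3, 4], [2, 6], [5]], Q = [[1, 2, 5], [3, 6], [4]].

So P = [[1, 3, 4], [2, 6], [5]], Q = [[1, 2, 5], [3, 6], [4]].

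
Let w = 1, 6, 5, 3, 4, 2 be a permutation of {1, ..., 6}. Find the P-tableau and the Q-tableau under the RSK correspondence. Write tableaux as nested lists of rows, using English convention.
P = [[1, 2, 4], [3], [5], [6]], Q = [[1, 2, 5], [3], [4], [6]]

Insert each entry of the permutation into P by Schensted row insertion, recording in Q the position of each new cell.

After inserting 1: P = [[1]].
After inserting 6: P = [[1, 6]].
After inserting 5: P = [[1, 5], [6]].
After inserting 3: P = [[1, 3], [5], [6]].
After inserting 4: P = [[1, 3, 4], [5], [6]].
After inserting 2: P = [[1, 2, 4], [3], [5], [6]].

So P = [[1, 2, 4], [3], [5], [6]], Q = [[1, 2, 5], [3], [4], [6]].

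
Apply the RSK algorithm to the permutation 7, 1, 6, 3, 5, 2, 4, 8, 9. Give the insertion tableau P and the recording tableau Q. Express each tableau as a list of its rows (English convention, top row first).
P = [[1, 2, 4, 8, 9], [3, 5], [6], [7]], Q = [[1, 3, 5, 8, 9], [2, 7], [4], [6]]

Insert each entry of the permutation into P by Schensted row insertion, recording in Q the position of each new cell.

Insert 7: appended to row 1. P = [[7]].
Insert 1: 1 bumps 7 from row 1; 7 starts row 2. P = [[1], [7]].
Insert 6: appended to row 1. P = [[1, 6], [7]].
Insert 3: 3 bumps 6 from row 1; 6 bumps 7 from row 2; 7 starts row 3. P = [[1, 3], [6], [7]].
Insert 5: appended to row 1. P = [[1, 3, 5], [6], [7]].
Insert 2: 2 bumps 3 from row 1; 3 bumps 6 from row 2; 6 bumps 7 from row 3; 7 starts row 4. P = [[1, 2, 5], [3], [6], [7]].
Insert 4: 4 bumps 5 from row 1; 5 appends to row 2. P = [[1, 2, 4], [3, 5], [6], [7]].
Insert 8: appended to row 1. P = [[1, 2, 4, 8], [3, 5], [6], [7]].
Insert 9: appended to row 1. P = [[1, 2, 4, 8, 9], [3, 5], [6], [7]].

So P = [[1, 2, 4, 8, 9], [3, 5], [6], [7]], Q = [[1, 3, 5, 8, 9], [2, 7], [4], [6]].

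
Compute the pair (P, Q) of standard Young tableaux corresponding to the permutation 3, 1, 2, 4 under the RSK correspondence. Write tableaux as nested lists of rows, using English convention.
Insert each entry of the permutation into P by Schensted row insertion, recording in Q the position of each new cell.

After inserting 3: P = [[3]].
After inserting 1: P = [[1], [3]].
After inserting 2: P = [[1, 2], [3]].
After inserting 4: P = [[1, 2, 4], [3]].

So P = [[1, 2, 4], [3]], Q = [[1, 3, 4], [2]].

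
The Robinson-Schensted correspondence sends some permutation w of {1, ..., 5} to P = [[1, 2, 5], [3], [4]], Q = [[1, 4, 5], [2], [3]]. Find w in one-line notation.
Reverse the RSK construction: for i from n down to 1, find the cell of Q containing i, remove the entry at that cell from P, and reverse-bump it up through P; the value ejected from row 1 is w(i).

Step i=5: Q has 5 at row 1, column 3; remove that cell from P, ejecting 5. So w(5) = 5. P is now [[1, 2], [3], [4]].
Step i=4: Q has 4 at row 1, column 2; remove that cell from P, ejecting 2. So w(4) = 2. P is now [[1], [3], [4]].
Step i=3: Q has 3 at row 3, column 1; remove 4 from row 3 of P and reverse-bump: 4 enters row 2 and ejects 3; 3 enters row 1 and ejects 1. So w(3) = 1. P is now [[3], [4]].
Step i=2: Q has 2 at row 2, column 1; remove 4 from row 2 of P and reverse-bump: 4 enters row 1 and ejects 3. So w(2) = 3. P is now [[4]].
Step i=1: Q has 1 at row 1, column 1; remove that cell from P, ejecting 4. So w(1) = 4. P is now [].

So w = 4 3 1 2 5.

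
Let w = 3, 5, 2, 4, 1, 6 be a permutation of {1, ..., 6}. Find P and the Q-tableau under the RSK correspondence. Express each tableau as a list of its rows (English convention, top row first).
P = [[1, 4, 6], [2, 5], [3]], Q = [[1, 2, 6], [3, 4], [5]]

Insert each entry of the permutation into P by Schensted row insertion, recording in Q the position of each new cell.

After inserting 3: P = [[3]].
After inserting 5: P = [[3, 5]].
After inserting 2: P = [[2, 5], [3]].
After inserting 4: P = [[2, 4], [3, 5]].
After inserting 1: P = [[1, 4], [2, 5], [3]].
After inserting 6: P = [[1, 4, 6], [2, 5], [3]].

So P = [[1, 4, 6], [2, 5], [3]], Q = [[1, 2, 6], [3, 4], [5]].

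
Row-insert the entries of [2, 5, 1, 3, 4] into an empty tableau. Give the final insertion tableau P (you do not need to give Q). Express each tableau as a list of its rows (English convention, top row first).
P = [[1, 3, 4], [2, 5]]

Insert 2: appended to row 1. P = [[2]].
Insert 5: appended to row 1. P = [[2, 5]].
Insert 1: 1 bumps 2 from row 1; 2 starts row 2. P = [[1, 5], [2]].
Insert 3: 3 bumps 5 from row 1; 5 appends to row 2. P = [[1, 3], [2, 5]].
Insert 4: appended to row 1. P = [[1, 3, 4], [2, 5]].

So P = [[1, 3, 4], [2, 5]].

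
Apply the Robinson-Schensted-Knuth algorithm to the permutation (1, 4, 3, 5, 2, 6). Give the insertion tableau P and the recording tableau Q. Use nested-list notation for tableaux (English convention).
P = [[1, 2, 5, 6], [3], [4]], Q = [[1, 2, 4, 6], [3], [5]]

Insert each entry of the permutation into P by Schensted row insertion, recording in Q the position of each new cell.

Insert 1: appended to row 1. P = [[1]], Q = [[1]].
Insert 4: appended to row 1. P = [[1, 4]], Q = [[1, 2]].
Insert 3: 3 bumps 4 from row 1; 4 starts row 2. P = [[1, 3], [4]], Q = [[1, 2], [3]].
Insert 5: appended to row 1. P = [[1, 3, 5], [4]], Q = [[1, 2, 4], [3]].
Insert 2: 2 bumps 3 from row 1; 3 bumps 4 from row 2; 4 starts row 3. P = [[1, 2, 5], [3], [4]], Q = [[1, 2, 4], [3], [5]].
Insert 6: appended to row 1. P = [[1, 2, 5, 6], [3], [4]], Q = [[1, 2, 4, 6], [3], [5]].

So P = [[1, 2, 5, 6], [3], [4]], Q = [[1, 2, 4, 6], [3], [5]].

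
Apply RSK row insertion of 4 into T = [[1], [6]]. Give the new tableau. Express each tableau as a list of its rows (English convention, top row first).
[[1, 4], [6]]

4 is larger than every entry of row 1, so it is appended to row 1. The new tableau is [[1, 4], [6]].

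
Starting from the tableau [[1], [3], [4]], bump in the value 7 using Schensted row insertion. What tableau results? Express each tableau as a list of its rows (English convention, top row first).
[[1, 7], [3], [4]]

7 is larger than every entry of row 1, so it is appended to row 1. The new tableau is [[1, 7], [3], [4]].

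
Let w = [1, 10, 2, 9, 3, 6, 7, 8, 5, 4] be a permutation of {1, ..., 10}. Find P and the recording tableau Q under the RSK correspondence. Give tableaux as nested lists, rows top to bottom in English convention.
P = [[1, 2, 3, 4, 7, 8], [5], [6], [9], [10]], Q = [[1, 2, 4, 6, 7, 8], [3], [5], [9], [10]]

Insert each entry of the permutation into P by Schensted row insertion, recording in Q the position of each new cell.

Insert 1: appended to row 1. P = [[1]].
Insert 10: appended to row 1. P = [[1, 10]].
Insert 2: 2 bumps 10 from row 1; 10 starts row 2. P = [[1, 2], [10]].
Insert 9: appended to row 1. P = [[1, 2, 9], [10]].
Insert 3: 3 bumps 9 from row 1; 9 bumps 10 from row 2; 10 starts row 3. P = [[1, 2, 3], [9], [10]].
Insert 6: appended to row 1. P = [[1, 2, 3, 6], [9], [10]].
Insert 7: appended to row 1. P = [[1, 2, 3, 6, 7], [9], [10]].
Insert 8: appended to row 1. P = [[1, 2, 3, 6, 7, 8], [9], [10]].
Insert 5: 5 bumps 6 from row 1; 6 bumps 9 from row 2; 9 bumps 10 from row 3; 10 starts row 4. P = [[1, 2, 3, 5, 7, 8], [6], [9], [10]].
Insert 4: 4 bumps 5 from row 1; 5 bumps 6 from row 2; 6 bumps 9 from row 3; 9 bumps 10 from row 4; 10 starts row 5. P = [[1, 2, 3, 4, 7, 8], [5], [6], [9], [10]].

So P = [[1, 2, 3, 4, 7, 8], [5], [6], [9], [10]], Q = [[1, 2, 4, 6, 7, 8], [3], [5], [9], [10]].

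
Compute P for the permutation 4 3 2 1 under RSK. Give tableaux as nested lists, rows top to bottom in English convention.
Insert 4: appended to row 1. P = [[4]].
Insert 3: 3 bumps 4 from row 1; 4 starts row 2. P = [[3], [4]].
Insert 2: 2 bumps 3 from row 1; 3 bumps 4 from row 2; 4 starts row 3. P = [[2], [3], [4]].
Insert 1: 1 bumps 2 from row 1; 2 bumps 3 from row 2; 3 bumps 4 from row 3; 4 starts row 4. P = [[1], [2], [3], [4]].

So P = [[1], [2], [3], [4]].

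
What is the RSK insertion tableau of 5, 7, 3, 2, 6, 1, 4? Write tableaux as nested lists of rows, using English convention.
Insert 5: appended to row 1. P = [[5]].
Insert 7: appended to row 1. P = [[5, 7]].
Insert 3: 3 bumps 5 from row 1; 5 starts row 2. P = [[3, 7], [5]].
Insert 2: 2 bumps 3 from row 1; 3 bumps 5 from row 2; 5 starts row 3. P = [[2, 7], [3], [5]].
Insert 6: 6 bumps 7 from row 1; 7 appends to row 2. P = [[2, 6], [3, 7], [5]].
Insert 1: 1 bumps 2 from row 1; 2 bumps 3 from row 2; 3 bumps 5 from row 3; 5 starts row 4. P = [[1, 6], [2, 7], [3], [5]].
Insert 4: 4 bumps 6 from row 1; 6 bumps 7 from row 2; 7 appends to row 3. P = [[1, 4], [2, 6], [3, 7], [5]].

So P = [[1, 4], [2, 6], [3, 7], [5]].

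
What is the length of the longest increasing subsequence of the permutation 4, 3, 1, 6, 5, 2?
2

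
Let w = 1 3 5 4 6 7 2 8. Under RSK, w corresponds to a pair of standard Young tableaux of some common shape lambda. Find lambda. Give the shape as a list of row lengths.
Row-insert each entry into an empty tableau.

After inserting 1: P = [[1]].
After inserting 3: P = [[1, 3]].
After inserting 5: P = [[1, 3, 5]].
After inserting 4: P = [[1, 3, 4], [5]].
After inserting 6: P = [[1, 3, 4, 6], [5]].
After inserting 7: P = [[1, 3, 4, 6, 7], [5]].
After inserting 2: P = [[1, 2, 4, 6, 7], [3], [5]].
After inserting 8: P = [[1, 2, 4, 6, 7, 8], [3], [5]].

The final insertion tableau P = [[1, 2, 4, 6, 7, 8], [3], [5]] has shape [6, 1, 1].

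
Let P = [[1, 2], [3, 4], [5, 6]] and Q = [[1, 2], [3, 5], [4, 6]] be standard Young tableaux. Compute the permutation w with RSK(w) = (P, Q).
Reverse the RSK construction: for i from n down to 1, find the cell of Q containing i, remove the entry at that cell from P, and reverse-bump it up through P; the value ejected from row 1 is w(i).

Step i=6: Q has 6 at row 3, column 2; remove 6 from row 3 of P and reverse-bump: 6 enters row 2 and ejects 4; 4 enters row 1 and ejects 2. So w(6) = 2. P is now [[1, 4], [3, 6], [5]].
Step i=5: Q has 5 at row 2, column 2; remove 6 from row 2 of P and reverse-bump: 6 enters row 1 and ejects 4. So w(5) = 4. P is now [[1, 6], [3], [5]].
Step i=4: Q has 4 at row 3, column 1; remove 5 from row 3 of P and reverse-bump: 5 enters row 2 and ejects 3; 3 enters row 1 and ejects 1. So w(4) = 1. P is now [[3, 6], [5]].
Step i=3: Q has 3 at row 2, column 1; remove 5 from row 2 of P and reverse-bump: 5 enters row 1 and ejects 3. So w(3) = 3. P is now [[5, 6]].
Step i=2: Q has 2 at row 1, column 2; remove that cell from P, ejecting 6. So w(2) = 6. P is now [[5]].
Step i=1: Q has 1 at row 1, column 1; remove that cell from P, ejecting 5. So w(1) = 5. P is now [].

So w = 5 6 3 1 4 2.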